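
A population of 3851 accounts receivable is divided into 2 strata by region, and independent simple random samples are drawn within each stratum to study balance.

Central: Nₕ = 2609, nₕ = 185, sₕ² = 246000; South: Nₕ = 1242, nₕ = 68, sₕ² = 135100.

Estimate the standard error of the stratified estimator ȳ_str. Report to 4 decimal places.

27.6114

Var(ȳ_str) = Σₕ Wₕ²(1 − fₕ)sₕ²/nₕ with Wₕ = Nₕ/N, N = 3851.
Central: Wₕ = 0.67748637; term = 0.67748637²·(1 − 0.07090839)·246000/185 = 567.0522.
South: Wₕ = 0.32251363; term = 0.32251363²·(1 − 0.05475040)·135100/68 = 195.33906.
Sum = 762.39126.
SE = √(762.39126) = 27.6114.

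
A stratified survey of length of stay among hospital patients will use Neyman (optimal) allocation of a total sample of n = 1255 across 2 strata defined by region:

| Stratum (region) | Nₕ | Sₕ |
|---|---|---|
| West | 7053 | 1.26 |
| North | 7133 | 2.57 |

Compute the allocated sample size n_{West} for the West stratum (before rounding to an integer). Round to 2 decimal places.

409.75

Neyman allocation: nₕ = n·NₕSₕ / Σⱼ NⱼSⱼ.
Σ NⱼSⱼ = 7053·1.26 + 7133·2.57 = 27218.59.
n_{West} = 1255·7053·1.26 / 27218.59 = 409.75.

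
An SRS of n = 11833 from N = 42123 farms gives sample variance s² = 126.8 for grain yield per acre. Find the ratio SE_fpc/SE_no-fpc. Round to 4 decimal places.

f = n/N = 11833/42123 = 0.28091541.
SE_no-fpc = √(s²/n) = 0.10351712; SE_fpc = √((1−f)s²/n) = 0.087781336.
Ratio = √(1−f) = 0.84798855.

0.8480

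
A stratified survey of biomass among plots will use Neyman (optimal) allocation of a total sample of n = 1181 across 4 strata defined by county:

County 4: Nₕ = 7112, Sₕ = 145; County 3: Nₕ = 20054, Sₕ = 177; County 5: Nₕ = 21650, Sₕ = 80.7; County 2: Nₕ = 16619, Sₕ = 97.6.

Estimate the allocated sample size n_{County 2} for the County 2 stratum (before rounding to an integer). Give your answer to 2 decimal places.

Neyman allocation: nₕ = n·NₕSₕ / Σⱼ NⱼSⱼ.
Σ NⱼSⱼ = 7112·145 + 20054·177 + 21650·80.7 + 16619·97.6 = 7.9499674 × 10^6.
n_{County 2} = 1181·16619·97.6 / (7.9499674 × 10^6) = 240.96.

240.96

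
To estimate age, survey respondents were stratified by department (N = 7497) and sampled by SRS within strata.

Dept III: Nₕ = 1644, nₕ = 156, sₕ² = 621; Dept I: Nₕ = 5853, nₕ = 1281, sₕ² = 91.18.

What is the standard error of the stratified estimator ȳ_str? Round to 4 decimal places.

Var(ȳ_str) = Σₕ Wₕ²(1 − fₕ)sₕ²/nₕ with Wₕ = Nₕ/N, N = 7497.
Dept III: Wₕ = 0.21928772; term = 0.21928772²·(1 − 0.09489051)·621/156 = 0.17325937.
Dept I: Wₕ = 0.78071228; term = 0.78071228²·(1 − 0.21886212)·91.18/1281 = 0.033889111.
Sum = 0.20714848.
SE = √(0.20714848) = 0.4551.

0.4551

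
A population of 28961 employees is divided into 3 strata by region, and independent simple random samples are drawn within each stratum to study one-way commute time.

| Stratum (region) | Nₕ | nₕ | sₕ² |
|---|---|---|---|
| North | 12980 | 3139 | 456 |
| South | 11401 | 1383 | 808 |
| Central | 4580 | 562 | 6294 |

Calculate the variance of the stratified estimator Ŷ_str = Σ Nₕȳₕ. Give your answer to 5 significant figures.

2.9138 × 10^8

Var(Ŷ_str) = Σₕ Nₕ²(1 − fₕ)sₕ²/nₕ.
North: 12980²·(1 − 3139/12980)·456/3139 = 1.8556132 × 10^7.
South: 11401²·(1 − 1383/11401)·808/1383 = 6.6728775 × 10^7.
Central: 4580²·(1 − 562/4580)·6294/562 = 2.0609423 × 10^8.
Sum = 2.9137914 × 10^8.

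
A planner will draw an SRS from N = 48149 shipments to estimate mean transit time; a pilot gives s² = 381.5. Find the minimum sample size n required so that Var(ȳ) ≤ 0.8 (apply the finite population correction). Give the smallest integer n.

Without fpc, n₀ = s²/D = 381.5/0.8 = 476.8750.
With fpc, (1 − n/N)·s²/n ≤ D requires n ≥ n₀/(1 + n₀/N) = 476.8750/(1 + 476.8750/48149) = 472.1983.
Rounding up, n = 473.

473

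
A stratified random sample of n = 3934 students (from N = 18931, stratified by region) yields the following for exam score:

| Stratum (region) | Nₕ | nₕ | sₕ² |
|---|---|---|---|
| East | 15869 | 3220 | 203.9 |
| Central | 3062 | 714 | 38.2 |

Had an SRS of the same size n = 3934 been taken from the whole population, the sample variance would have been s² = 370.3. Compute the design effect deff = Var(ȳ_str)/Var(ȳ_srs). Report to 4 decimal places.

0.4900

Var(ȳ_str) = Σ Wₕ²(1−fₕ)sₕ²/nₕ with Wₕ = Nₕ/18931:
  East: (15869/18931)²·(1−3220/15869)·203.9/3220 = 0.035466636
  Central: (3062/18931)²·(1−714/3062)·38.2/714 = 0.0010733005
  → Var(ȳ_str) = 0.036539937.
Var(ȳ_srs) = (1 − 3934/18931)·370.3/3934 = 0.074567605.
deff = 0.036539937 / 0.074567605 = 0.4900.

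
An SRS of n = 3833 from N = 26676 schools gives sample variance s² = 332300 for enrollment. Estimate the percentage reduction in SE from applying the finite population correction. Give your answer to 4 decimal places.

f = n/N = 3833/26676 = 0.14368721.
SE_no-fpc = √(s²/n) = 9.3109879; SE_fpc = √((1−f)s²/n) = 8.6161247.
Ratio = √(1−f) = 0.92537170. Reduction = 100·(1 − 0.92537170) = 7.4628%.

7.4628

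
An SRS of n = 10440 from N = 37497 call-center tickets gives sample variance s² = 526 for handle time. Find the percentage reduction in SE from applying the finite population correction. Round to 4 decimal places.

f = n/N = 10440/37497 = 0.27842227.
SE_no-fpc = √(s²/n) = 0.22446189; SE_fpc = √((1−f)s²/n) = 0.1906708.
Ratio = √(1−f) = 0.84945731. Reduction = 100·(1 − 0.84945731) = 15.0543%.

15.0543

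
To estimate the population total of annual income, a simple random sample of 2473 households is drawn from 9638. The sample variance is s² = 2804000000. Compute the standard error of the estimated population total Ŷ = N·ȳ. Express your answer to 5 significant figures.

8.8487 × 10^6

Var(Ŷ) = N²·Var(ȳ) = N²·(1 − n/N)·s²/n.
f = 2473/9638 = 0.25658850; Var(ȳ) = 0.74341150·2804000000/2473 = 842913.8.
Var(Ŷ) = 9638² · 842913.8 = 7.8299143 × 10^13.
SE(Ŷ) = √(7.8299143 × 10^13) = 8.8487 × 10^6.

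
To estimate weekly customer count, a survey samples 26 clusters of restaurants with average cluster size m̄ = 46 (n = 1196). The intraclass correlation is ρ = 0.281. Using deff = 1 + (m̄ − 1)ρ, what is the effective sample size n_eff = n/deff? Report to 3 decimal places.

87.651

deff = 1 + (46 − 1)·0.281 = 1 + 12.645 = 13.645.
n_eff = 1196 / 13.645 = 87.651.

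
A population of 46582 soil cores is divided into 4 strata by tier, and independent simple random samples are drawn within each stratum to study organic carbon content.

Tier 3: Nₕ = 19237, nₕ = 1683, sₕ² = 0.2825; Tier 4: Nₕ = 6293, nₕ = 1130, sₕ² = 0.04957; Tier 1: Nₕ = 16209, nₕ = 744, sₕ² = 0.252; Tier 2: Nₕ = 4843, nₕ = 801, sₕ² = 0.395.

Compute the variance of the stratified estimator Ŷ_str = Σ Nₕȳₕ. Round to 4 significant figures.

Var(Ŷ_str) = Σₕ Nₕ²(1 − fₕ)sₕ²/nₕ.
Tier 3: 19237²·(1 − 1683/19237)·0.2825/1683 = 56682.341.
Tier 4: 6293²·(1 − 1130/6293)·0.04957/1130 = 1425.2805.
Tier 1: 16209²·(1 − 744/16209)·0.252/744 = 84905.095.
Tier 2: 4843²·(1 − 801/4843)·0.395/801 = 9653.2901.
Sum = 152666.01.

152700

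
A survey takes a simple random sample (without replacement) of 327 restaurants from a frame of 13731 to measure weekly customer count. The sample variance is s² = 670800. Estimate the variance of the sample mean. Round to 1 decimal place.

Under SRS without replacement, Var(ȳ) = (1 − f)·s²/n with f = n/N = 327/13731 = 0.02381473.
Var(ȳ) = (1 − 0.02381473)·670800/327 = 0.97618527·2051.3761 = 2002.5232.

2002.5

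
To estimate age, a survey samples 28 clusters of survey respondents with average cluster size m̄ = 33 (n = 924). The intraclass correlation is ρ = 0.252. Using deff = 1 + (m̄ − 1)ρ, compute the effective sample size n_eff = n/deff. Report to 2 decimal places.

101.94

deff = 1 + (33 − 1)·0.252 = 1 + 8.064 = 9.064.
n_eff = 924 / 9.064 = 101.94.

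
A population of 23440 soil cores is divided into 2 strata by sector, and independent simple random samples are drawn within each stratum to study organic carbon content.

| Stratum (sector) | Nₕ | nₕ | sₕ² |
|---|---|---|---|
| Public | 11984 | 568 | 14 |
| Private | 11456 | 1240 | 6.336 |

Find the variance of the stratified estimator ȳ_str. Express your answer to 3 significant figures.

Var(ȳ_str) = Σₕ Wₕ²(1 − fₕ)sₕ²/nₕ with Wₕ = Nₕ/N, N = 23440.
Public: Wₕ = 0.51126280; term = 0.51126280²·(1 − 0.04739653)·14/568 = 0.0061373409.
Private: Wₕ = 0.48873720; term = 0.48873720²·(1 − 0.10824022)·6.336/1240 = 0.0010884091.
Sum = 0.00722575.

0.00723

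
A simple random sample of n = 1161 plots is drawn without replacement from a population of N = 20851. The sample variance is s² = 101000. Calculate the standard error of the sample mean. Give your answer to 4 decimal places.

Under SRS without replacement, Var(ȳ) = (1 − f)·s²/n with f = n/N = 1161/20851 = 0.05568078.
Var(ȳ) = (1 − 0.05568078)·101000/1161 = 0.94431922·86.993971 = 82.150078.
SE(ȳ) = √(82.150078) = 9.0637.

9.0637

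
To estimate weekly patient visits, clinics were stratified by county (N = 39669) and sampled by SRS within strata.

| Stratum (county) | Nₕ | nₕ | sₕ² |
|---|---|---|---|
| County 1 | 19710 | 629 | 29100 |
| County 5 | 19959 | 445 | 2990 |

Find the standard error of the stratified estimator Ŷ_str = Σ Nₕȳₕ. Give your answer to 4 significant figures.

Var(Ŷ_str) = Σₕ Nₕ²(1 − fₕ)sₕ²/nₕ.
County 1: 19710²·(1 − 629/19710)·29100/629 = 1.7399233 × 10^10.
County 5: 19959²·(1 − 445/19959)·2990/445 = 2.616955 × 10^9.
Sum = 2.0016188 × 10^10.
SE = √(2.0016188 × 10^10) = 141500.

141500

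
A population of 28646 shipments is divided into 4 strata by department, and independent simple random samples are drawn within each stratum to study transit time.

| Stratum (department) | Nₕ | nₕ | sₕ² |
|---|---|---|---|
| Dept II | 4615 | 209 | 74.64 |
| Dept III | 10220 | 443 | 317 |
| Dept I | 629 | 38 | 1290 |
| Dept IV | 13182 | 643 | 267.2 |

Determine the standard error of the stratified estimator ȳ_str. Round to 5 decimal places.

0.44166

Var(ȳ_str) = Σₕ Wₕ²(1 − fₕ)sₕ²/nₕ with Wₕ = Nₕ/N, N = 28646.
Dept II: Wₕ = 0.16110452; term = 0.16110452²·(1 − 0.04528711)·74.64/209 = 0.0088493947.
Dept III: Wₕ = 0.35676883; term = 0.35676883²·(1 − 0.04334638)·317/443 = 0.087133282.
Dept I: Wₕ = 0.02195769; term = 0.02195769²·(1 − 0.06041335)·1290/38 = 0.015378581.
Dept IV: Wₕ = 0.46016896; term = 0.46016896²·(1 − 0.04877864)·267.2/643 = 0.083703133.
Sum = 0.19506439.
SE = √(0.19506439) = 0.44166.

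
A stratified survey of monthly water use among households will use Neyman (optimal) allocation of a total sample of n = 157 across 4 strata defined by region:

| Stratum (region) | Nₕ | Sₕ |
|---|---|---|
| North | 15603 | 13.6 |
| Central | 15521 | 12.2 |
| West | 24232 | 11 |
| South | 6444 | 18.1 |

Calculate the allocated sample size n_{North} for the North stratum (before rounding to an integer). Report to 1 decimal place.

Neyman allocation: nₕ = n·NₕSₕ / Σⱼ NⱼSⱼ.
Σ NⱼSⱼ = 15603·13.6 + 15521·12.2 + 24232·11 + 6444·18.1 = 784745.4.
n_{North} = 157·15603·13.6 / 784745.4 = 42.5.

42.5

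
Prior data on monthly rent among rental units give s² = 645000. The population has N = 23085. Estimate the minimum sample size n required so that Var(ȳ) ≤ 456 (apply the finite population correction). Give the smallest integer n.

Without fpc, n₀ = s²/D = 645000/456 = 1414.4737.
With fpc, (1 − n/N)·s²/n ≤ D requires n ≥ n₀/(1 + n₀/N) = 1414.4737/(1 + 1414.4737/23085) = 1332.8093.
Rounding up, n = 1333.

1333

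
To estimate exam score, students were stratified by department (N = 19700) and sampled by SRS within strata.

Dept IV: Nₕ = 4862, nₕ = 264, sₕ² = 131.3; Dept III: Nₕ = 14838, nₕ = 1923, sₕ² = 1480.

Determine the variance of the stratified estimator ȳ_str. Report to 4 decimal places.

0.4087

Var(ȳ_str) = Σₕ Wₕ²(1 − fₕ)sₕ²/nₕ with Wₕ = Nₕ/N, N = 19700.
Dept IV: Wₕ = 0.24680203; term = 0.24680203²·(1 − 0.05429864)·131.3/264 = 0.028649185.
Dept III: Wₕ = 0.75319797; term = 0.75319797²·(1 − 0.12959968)·1480/1923 = 0.38003164.
Sum = 0.40868083.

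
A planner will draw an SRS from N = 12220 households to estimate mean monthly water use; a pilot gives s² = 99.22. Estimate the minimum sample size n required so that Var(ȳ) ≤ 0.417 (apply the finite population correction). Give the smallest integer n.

234

Without fpc, n₀ = s²/D = 99.22/0.417 = 237.9376.
With fpc, (1 − n/N)·s²/n ≤ D requires n ≥ n₀/(1 + n₀/N) = 237.9376/(1 + 237.9376/12220) = 233.3932.
Rounding up, n = 234.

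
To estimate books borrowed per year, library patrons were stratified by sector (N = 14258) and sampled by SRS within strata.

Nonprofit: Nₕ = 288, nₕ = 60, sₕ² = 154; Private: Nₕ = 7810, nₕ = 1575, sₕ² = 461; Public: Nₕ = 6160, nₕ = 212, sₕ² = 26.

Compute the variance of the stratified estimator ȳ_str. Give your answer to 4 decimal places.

Var(ȳ_str) = Σₕ Wₕ²(1 − fₕ)sₕ²/nₕ with Wₕ = Nₕ/N, N = 14258.
Nonprofit: Wₕ = 0.02019919; term = 0.02019919²·(1 − 0.20833333)·154/60 = 8.2904783 × 10^-4.
Private: Wₕ = 0.54776266; term = 0.54776266²·(1 − 0.20166453)·461/1575 = 0.070111723.
Public: Wₕ = 0.43203815; term = 0.43203815²·(1 − 0.03441558)·26/212 = 0.022104054.
Sum = 0.093044825.

0.0930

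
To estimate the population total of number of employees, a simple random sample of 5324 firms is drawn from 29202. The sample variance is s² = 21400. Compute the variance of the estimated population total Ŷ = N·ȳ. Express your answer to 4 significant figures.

Var(Ŷ) = N²·Var(ȳ) = N²·(1 − n/N)·s²/n.
f = 5324/29202 = 0.18231628; Var(ȳ) = 0.81768372·21400/5324 = 3.2867077.
Var(Ŷ) = 29202² · 3.2867077 = 2.8027624 × 10^9.

2.803 × 10^9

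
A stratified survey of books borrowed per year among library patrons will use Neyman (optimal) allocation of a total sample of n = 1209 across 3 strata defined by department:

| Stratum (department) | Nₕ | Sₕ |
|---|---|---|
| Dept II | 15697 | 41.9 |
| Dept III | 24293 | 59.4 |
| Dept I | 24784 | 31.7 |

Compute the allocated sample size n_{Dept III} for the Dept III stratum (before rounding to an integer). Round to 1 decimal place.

Neyman allocation: nₕ = n·NₕSₕ / Σⱼ NⱼSⱼ.
Σ NⱼSⱼ = 15697·41.9 + 24293·59.4 + 24784·31.7 = 2.8863613 × 10^6.
n_{Dept III} = 1209·24293·59.4 / (2.8863613 × 10^6) = 604.4.

604.4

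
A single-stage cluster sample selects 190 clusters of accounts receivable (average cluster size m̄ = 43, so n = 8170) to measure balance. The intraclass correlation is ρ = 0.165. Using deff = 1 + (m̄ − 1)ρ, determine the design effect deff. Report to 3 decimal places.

7.930

deff = 1 + (43 − 1)·0.165 = 1 + 6.93 = 7.93.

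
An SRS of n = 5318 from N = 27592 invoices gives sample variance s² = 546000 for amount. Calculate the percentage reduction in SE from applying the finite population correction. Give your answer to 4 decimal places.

10.1522

f = n/N = 5318/27592 = 0.19273703.
SE_no-fpc = √(s²/n) = 10.132629; SE_fpc = √((1−f)s²/n) = 9.103946.
Ratio = √(1−f) = 0.89847814. Reduction = 100·(1 − 0.89847814) = 10.1522%.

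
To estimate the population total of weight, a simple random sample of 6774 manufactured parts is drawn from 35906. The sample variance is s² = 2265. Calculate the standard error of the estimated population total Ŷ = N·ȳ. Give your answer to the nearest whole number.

Var(Ŷ) = N²·Var(ȳ) = N²·(1 − n/N)·s²/n.
f = 6774/35906 = 0.18865928; Var(ȳ) = 0.81134072·2265/6774 = 0.27128532.
Var(Ŷ) = 35906² · 0.27128532 = 3.4975211 × 10^8.
SE(Ŷ) = √(3.4975211 × 10^8) = 18702.

18702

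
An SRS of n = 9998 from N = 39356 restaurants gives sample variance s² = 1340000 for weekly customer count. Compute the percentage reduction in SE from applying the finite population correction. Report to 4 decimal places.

13.6310

f = n/N = 9998/39356 = 0.25404004.
SE_no-fpc = √(s²/n) = 11.576995; SE_fpc = √((1−f)s²/n) = 9.9989314.
Ratio = √(1−f) = 0.86368973. Reduction = 100·(1 − 0.86368973) = 13.6310%.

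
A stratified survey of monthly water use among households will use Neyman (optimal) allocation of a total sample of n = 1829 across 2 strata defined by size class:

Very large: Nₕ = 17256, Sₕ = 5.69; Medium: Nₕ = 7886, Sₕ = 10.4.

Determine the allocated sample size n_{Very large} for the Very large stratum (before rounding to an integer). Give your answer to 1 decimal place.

996.6

Neyman allocation: nₕ = n·NₕSₕ / Σⱼ NⱼSⱼ.
Σ NⱼSⱼ = 17256·5.69 + 7886·10.4 = 180201.04.
n_{Very large} = 1829·17256·5.69 / 180201.04 = 996.6.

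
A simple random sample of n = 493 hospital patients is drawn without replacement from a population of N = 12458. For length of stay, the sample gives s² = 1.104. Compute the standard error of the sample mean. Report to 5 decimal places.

Under SRS without replacement, Var(ȳ) = (1 − f)·s²/n with f = n/N = 493/12458 = 0.03957297.
Var(ȳ) = (1 − 0.03957297)·1.104/493 = 0.96042703·0.0022393509 = 0.0021507332.
SE(ȳ) = √(0.0021507332) = 0.04638.

0.04638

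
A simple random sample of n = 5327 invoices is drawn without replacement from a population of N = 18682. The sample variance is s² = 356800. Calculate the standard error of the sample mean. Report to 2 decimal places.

6.92

Under SRS without replacement, Var(ȳ) = (1 − f)·s²/n with f = n/N = 5327/18682 = 0.28514078.
Var(ȳ) = (1 − 0.28514078)·356800/5327 = 0.71485922·66.979538 = 47.880941.
SE(ȳ) = √(47.880941) = 6.92.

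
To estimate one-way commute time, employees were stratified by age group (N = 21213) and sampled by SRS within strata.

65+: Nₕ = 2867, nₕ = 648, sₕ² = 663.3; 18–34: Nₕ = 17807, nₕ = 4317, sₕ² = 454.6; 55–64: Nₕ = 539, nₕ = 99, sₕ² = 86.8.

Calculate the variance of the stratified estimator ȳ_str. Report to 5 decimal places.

Var(ȳ_str) = Σₕ Wₕ²(1 − fₕ)sₕ²/nₕ with Wₕ = Nₕ/N, N = 21213.
65+: Wₕ = 0.13515297; term = 0.13515297²·(1 − 0.22602023)·663.3/648 = 0.014471575.
18–34: Wₕ = 0.83943808; term = 0.83943808²·(1 − 0.24243275)·454.6/4317 = 0.056214184.
55–64: Wₕ = 0.02540895; term = 0.02540895²·(1 − 0.18367347)·86.8/99 = 4.6208491 × 10^-4.
Sum = 0.071147844.

0.07115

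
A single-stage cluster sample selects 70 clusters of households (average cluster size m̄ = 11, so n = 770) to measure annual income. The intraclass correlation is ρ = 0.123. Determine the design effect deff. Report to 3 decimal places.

deff = 1 + (11 − 1)·0.123 = 1 + 1.23 = 2.23.

2.230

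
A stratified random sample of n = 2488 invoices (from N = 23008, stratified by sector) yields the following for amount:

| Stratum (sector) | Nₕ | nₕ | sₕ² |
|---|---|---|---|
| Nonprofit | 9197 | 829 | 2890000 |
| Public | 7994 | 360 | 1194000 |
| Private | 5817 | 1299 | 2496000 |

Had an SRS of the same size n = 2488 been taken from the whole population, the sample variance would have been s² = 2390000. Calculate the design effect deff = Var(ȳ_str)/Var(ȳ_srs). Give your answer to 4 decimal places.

1.1492

Var(ȳ_str) = Σ Wₕ²(1−fₕ)sₕ²/nₕ with Wₕ = Nₕ/23008:
  Nonprofit: (9197/23008)²·(1−829/9197)·2890000/829 = 506.81964
  Public: (7994/23008)²·(1−360/7994)·1194000/360 = 382.34938
  Private: (5817/23008)²·(1−1299/5817)·2496000/1299 = 95.394422
  → Var(ȳ_str) = 984.56344.
Var(ȳ_srs) = (1 − 2488/23008)·2390000/2488 = 856.73402.
deff = 984.56344 / 856.73402 = 1.1492.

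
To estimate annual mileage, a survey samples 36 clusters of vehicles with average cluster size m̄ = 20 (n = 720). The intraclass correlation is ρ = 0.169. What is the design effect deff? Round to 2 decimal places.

deff = 1 + (20 − 1)·0.169 = 1 + 3.211 = 4.211.

4.21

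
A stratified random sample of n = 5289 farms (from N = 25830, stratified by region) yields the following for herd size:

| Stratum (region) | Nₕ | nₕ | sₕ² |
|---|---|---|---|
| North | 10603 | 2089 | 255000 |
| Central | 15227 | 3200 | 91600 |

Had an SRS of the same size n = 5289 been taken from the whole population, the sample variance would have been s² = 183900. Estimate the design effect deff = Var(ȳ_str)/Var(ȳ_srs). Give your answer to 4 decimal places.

0.8815

Var(ȳ_str) = Σ Wₕ²(1−fₕ)sₕ²/nₕ with Wₕ = Nₕ/25830:
  North: (10603/25830)²·(1−2089/10603)·255000/2089 = 16.516398
  Central: (15227/25830)²·(1−3200/15227)·91600/3200 = 7.8572097
  → Var(ȳ_str) = 24.373608.
Var(ȳ_srs) = (1 − 5289/25830)·183900/5289 = 27.65065.
deff = 24.373608 / 27.65065 = 0.8815.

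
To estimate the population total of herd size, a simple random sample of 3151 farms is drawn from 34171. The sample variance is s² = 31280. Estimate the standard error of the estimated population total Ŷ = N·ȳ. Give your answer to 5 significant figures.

Var(Ŷ) = N²·Var(ȳ) = N²·(1 − n/N)·s²/n.
f = 3151/34171 = 0.09221269; Var(ȳ) = 0.90778731·31280/3151 = 9.0116112.
Var(Ŷ) = 34171² · 9.0116112 = 1.0522473 × 10^10.
SE(Ŷ) = √(1.0522473 × 10^10) = 102580.

102580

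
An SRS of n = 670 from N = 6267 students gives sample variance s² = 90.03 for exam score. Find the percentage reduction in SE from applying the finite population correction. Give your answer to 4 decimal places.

5.4965

f = n/N = 670/6267 = 0.10690921.
SE_no-fpc = √(s²/n) = 0.36656941; SE_fpc = √((1−f)s²/n) = 0.34642086.
Ratio = √(1−f) = 0.94503481. Reduction = 100·(1 − 0.94503481) = 5.4965%.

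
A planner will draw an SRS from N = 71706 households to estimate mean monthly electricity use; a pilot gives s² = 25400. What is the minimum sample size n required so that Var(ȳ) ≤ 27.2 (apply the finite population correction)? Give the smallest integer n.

922

Without fpc, n₀ = s²/D = 25400/27.2 = 933.8235.
With fpc, (1 − n/N)·s²/n ≤ D requires n ≥ n₀/(1 + n₀/N) = 933.8235/(1 + 933.8235/71706) = 921.8187.
Rounding up, n = 922.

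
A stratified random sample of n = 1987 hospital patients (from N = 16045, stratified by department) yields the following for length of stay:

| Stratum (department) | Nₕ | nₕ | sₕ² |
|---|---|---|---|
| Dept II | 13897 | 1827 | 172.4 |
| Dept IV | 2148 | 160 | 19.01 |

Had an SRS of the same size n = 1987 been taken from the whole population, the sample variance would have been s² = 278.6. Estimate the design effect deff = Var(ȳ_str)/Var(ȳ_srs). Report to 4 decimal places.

Var(ȳ_str) = Σ Wₕ²(1−fₕ)sₕ²/nₕ with Wₕ = Nₕ/16045:
  Dept II: (13897/16045)²·(1−1827/13897)·172.4/1827 = 0.061481945
  Dept IV: (2148/16045)²·(1−160/2148)·19.01/160 = 0.0019707582
  → Var(ȳ_str) = 0.063452703.
Var(ȳ_srs) = (1 − 1987/16045)·278.6/1987 = 0.12284771.
deff = 0.063452703 / 0.12284771 = 0.5165.

0.5165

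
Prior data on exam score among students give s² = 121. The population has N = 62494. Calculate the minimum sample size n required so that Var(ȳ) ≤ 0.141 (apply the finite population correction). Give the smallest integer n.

847

Without fpc, n₀ = s²/D = 121/0.141 = 858.1560.
With fpc, (1 − n/N)·s²/n ≤ D requires n ≥ n₀/(1 + n₀/N) = 858.1560/(1 + 858.1560/62494) = 846.5316.
Rounding up, n = 847.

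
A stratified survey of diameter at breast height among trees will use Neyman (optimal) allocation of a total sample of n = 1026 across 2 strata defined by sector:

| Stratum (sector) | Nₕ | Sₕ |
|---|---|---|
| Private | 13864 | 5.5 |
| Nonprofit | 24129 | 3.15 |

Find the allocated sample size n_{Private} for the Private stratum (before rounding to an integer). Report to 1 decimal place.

513.8

Neyman allocation: nₕ = n·NₕSₕ / Σⱼ NⱼSⱼ.
Σ NⱼSⱼ = 13864·5.5 + 24129·3.15 = 152258.35.
n_{Private} = 1026·13864·5.5 / 152258.35 = 513.8.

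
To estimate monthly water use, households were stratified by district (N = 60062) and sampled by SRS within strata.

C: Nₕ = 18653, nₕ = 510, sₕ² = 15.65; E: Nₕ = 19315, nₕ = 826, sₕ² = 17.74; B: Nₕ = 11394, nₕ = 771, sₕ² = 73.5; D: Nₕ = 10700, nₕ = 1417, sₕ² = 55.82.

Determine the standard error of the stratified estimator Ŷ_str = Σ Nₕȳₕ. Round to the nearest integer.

5788

Var(Ŷ_str) = Σₕ Nₕ²(1 − fₕ)sₕ²/nₕ.
C: 18653²·(1 − 510/18653)·15.65/510 = 1.0384891 × 10^7.
E: 19315²·(1 − 826/19315)·17.74/826 = 7.6697587 × 10^6.
B: 11394²·(1 − 771/11394)·73.5/771 = 1.1538686 × 10^7.
D: 10700²·(1 − 1417/10700)·55.82/1417 = 3.9128402 × 10^6.
Sum = 3.3506176 × 10^7.
SE = √(3.3506176 × 10^7) = 5788.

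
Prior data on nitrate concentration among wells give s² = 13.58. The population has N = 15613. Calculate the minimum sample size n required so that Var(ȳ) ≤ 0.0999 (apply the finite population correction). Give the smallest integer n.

135

Without fpc, n₀ = s²/D = 13.58/0.0999 = 135.9359.
With fpc, (1 − n/N)·s²/n ≤ D requires n ≥ n₀/(1 + n₀/N) = 135.9359/(1 + 135.9359/15613) = 134.7626.
Rounding up, n = 135.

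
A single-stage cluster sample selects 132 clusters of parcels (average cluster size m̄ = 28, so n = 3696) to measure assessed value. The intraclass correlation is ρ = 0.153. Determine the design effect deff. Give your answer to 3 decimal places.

5.131

deff = 1 + (28 − 1)·0.153 = 1 + 4.131 = 5.131.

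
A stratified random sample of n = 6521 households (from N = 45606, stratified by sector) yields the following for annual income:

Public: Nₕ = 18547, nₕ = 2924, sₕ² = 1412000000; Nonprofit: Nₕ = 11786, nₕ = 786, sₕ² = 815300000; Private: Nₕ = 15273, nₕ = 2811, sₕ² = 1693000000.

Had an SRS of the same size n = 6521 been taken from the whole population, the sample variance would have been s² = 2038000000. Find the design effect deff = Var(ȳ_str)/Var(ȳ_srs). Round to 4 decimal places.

Var(ȳ_str) = Σ Wₕ²(1−fₕ)sₕ²/nₕ with Wₕ = Nₕ/45606:
  Public: (18547/45606)²·(1−2924/18547)·1412000000/2924 = 67274.653
  Nonprofit: (11786/45606)²·(1−786/11786)·815300000/786 = 64656.182
  Private: (15273/45606)²·(1−2811/15273)·1693000000/2811 = 55114.294
  → Var(ȳ_str) = 187045.13.
Var(ȳ_srs) = (1 − 6521/45606)·2038000000/6521 = 267841.65.
deff = 187045.13 / 267841.65 = 0.6983.

0.6983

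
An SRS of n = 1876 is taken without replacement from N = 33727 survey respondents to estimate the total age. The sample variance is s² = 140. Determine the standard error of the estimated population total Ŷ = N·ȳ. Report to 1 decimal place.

Var(Ŷ) = N²·Var(ȳ) = N²·(1 − n/N)·s²/n.
f = 1876/33727 = 0.05562309; Var(ȳ) = 0.94437691·140/1876 = 0.070475889.
Var(Ŷ) = 33727² · 0.070475889 = 8.0167066 × 10^7.
SE(Ŷ) = √(8.0167066 × 10^7) = 8953.6.

8953.6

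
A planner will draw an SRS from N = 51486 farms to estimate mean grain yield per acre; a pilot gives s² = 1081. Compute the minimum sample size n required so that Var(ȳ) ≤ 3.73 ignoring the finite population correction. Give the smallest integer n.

290

Without fpc, n₀ = s²/D = 1081/3.73 = 289.8123.
Rounding up, n = 290.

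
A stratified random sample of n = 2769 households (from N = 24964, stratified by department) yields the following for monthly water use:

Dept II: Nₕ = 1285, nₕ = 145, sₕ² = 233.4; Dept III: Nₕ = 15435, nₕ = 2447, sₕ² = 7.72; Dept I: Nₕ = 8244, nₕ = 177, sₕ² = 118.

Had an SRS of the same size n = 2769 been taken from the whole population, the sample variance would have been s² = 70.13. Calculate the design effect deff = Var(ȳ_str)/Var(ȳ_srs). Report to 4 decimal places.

Var(ȳ_str) = Σ Wₕ²(1−fₕ)sₕ²/nₕ with Wₕ = Nₕ/24964:
  Dept II: (1285/24964)²·(1−145/1285)·233.4/145 = 0.0037836633
  Dept III: (15435/24964)²·(1−2447/15435)·7.72/2447 = 0.0010148548
  Dept I: (8244/24964)²·(1−177/8244)·118/177 = 0.071142715
  → Var(ȳ_str) = 0.075941233.
Var(ȳ_srs) = (1 − 2769/24964)·70.13/2769 = 0.022517587.
deff = 0.075941233 / 0.022517587 = 3.3725.

3.3725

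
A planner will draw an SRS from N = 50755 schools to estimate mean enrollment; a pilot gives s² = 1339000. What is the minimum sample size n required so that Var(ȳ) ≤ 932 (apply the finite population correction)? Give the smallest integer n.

Without fpc, n₀ = s²/D = 1339000/932 = 1436.6953.
With fpc, (1 − n/N)·s²/n ≤ D requires n ≥ n₀/(1 + n₀/N) = 1436.6953/(1 + 1436.6953/50755) = 1397.1470.
Rounding up, n = 1398.

1398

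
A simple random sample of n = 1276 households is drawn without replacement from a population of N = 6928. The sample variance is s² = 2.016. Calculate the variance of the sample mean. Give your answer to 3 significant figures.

0.00129

Under SRS without replacement, Var(ȳ) = (1 − f)·s²/n with f = n/N = 1276/6928 = 0.18418014.
Var(ȳ) = (1 − 0.18418014)·2.016/1276 = 0.81581986·0.0015799373 = 0.0012889442.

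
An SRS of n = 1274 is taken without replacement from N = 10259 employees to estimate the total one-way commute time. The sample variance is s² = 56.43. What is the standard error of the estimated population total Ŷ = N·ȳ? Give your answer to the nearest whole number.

Var(Ŷ) = N²·Var(ȳ) = N²·(1 − n/N)·s²/n.
f = 1274/10259 = 0.12418364; Var(ȳ) = 0.87581636·56.43/1274 = 0.038793027.
Var(Ŷ) = 10259² · 0.038793027 = 4.0828529 × 10^6.
SE(Ŷ) = √(4.0828529 × 10^6) = 2021.

2021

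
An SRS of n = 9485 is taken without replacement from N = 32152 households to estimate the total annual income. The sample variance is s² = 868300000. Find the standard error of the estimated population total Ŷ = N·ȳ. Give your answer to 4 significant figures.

8.168 × 10^6

Var(Ŷ) = N²·Var(ȳ) = N²·(1 − n/N)·s²/n.
f = 9485/32152 = 0.29500498; Var(ȳ) = 0.70499502·868300000/9485 = 64538.448.
Var(Ŷ) = 32152² · 64538.448 = 6.6716692 × 10^13.
SE(Ŷ) = √(6.6716692 × 10^13) = 8.168 × 10^6.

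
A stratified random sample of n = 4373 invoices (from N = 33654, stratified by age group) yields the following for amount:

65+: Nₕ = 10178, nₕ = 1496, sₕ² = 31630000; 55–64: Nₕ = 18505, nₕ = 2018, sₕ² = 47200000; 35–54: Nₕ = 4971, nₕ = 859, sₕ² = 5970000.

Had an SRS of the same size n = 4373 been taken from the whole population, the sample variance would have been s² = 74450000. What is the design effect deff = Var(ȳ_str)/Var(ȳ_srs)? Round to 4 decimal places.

0.5452

Var(ȳ_str) = Σ Wₕ²(1−fₕ)sₕ²/nₕ with Wₕ = Nₕ/33654:
  65+: (10178/33654)²·(1−1496/10178)·31630000/1496 = 1649.5916
  55–64: (18505/33654)²·(1−2018/18505)·47200000/2018 = 6300.546
  35–54: (4971/33654)²·(1−859/4971)·5970000/859 = 125.43093
  → Var(ȳ_str) = 8075.5685.
Var(ȳ_srs) = (1 − 4373/33654)·74450000/4373 = 14812.707.
deff = 8075.5685 / 14812.707 = 0.5452.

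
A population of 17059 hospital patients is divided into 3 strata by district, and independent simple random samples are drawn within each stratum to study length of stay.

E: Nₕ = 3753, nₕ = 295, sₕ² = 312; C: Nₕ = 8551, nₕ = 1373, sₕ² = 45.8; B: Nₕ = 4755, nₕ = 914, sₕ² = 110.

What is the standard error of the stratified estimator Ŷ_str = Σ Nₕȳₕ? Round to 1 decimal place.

Var(Ŷ_str) = Σₕ Nₕ²(1 − fₕ)sₕ²/nₕ.
E: 3753²·(1 − 295/3753)·312/295 = 1.3725751 × 10^7.
C: 8551²·(1 − 1373/8551)·45.8/1373 = 2.0474594 × 10^6.
B: 4755²·(1 − 914/4755)·110/914 = 2.198069 × 10^6.
Sum = 1.7971279 × 10^7.
SE = √(1.7971279 × 10^7) = 4239.3.

4239.3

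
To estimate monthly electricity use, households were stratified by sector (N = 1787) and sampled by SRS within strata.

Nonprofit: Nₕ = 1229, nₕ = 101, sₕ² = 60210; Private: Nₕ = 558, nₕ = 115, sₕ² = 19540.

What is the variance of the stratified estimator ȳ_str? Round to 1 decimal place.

271.9

Var(ȳ_str) = Σₕ Wₕ²(1 − fₕ)sₕ²/nₕ with Wₕ = Nₕ/N, N = 1787.
Nonprofit: Wₕ = 0.68774482; term = 0.68774482²·(1 − 0.08218063)·60210/101 = 258.79694.
Private: Wₕ = 0.31225518; term = 0.31225518²·(1 − 0.20609319)·19540/115 = 13.152719.
Sum = 271.94966.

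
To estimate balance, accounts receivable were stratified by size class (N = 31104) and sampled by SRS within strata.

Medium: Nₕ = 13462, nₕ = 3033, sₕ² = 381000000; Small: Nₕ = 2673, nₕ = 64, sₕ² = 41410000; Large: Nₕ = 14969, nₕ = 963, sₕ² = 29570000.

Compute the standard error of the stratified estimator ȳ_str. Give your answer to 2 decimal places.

Var(ȳ_str) = Σₕ Wₕ²(1 − fₕ)sₕ²/nₕ with Wₕ = Nₕ/N, N = 31104.
Medium: Wₕ = 0.43280607; term = 0.43280607²·(1 − 0.22530085)·381000000/3033 = 18229.398.
Small: Wₕ = 0.08593750; term = 0.08593750²·(1 − 0.02394314)·41410000/64 = 4664.078.
Large: Wₕ = 0.48125643; term = 0.48125643²·(1 − 0.06433295)·29570000/963 = 6654.2553.
Sum = 29547.731.
SE = √(29547.731) = 171.89.

171.89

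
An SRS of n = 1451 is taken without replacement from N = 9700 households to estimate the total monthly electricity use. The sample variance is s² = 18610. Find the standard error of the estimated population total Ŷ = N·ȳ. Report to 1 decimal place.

Var(Ŷ) = N²·Var(ȳ) = N²·(1 − n/N)·s²/n.
f = 1451/9700 = 0.14958763; Var(ȳ) = 0.85041237·18610/1451 = 10.907081.
Var(Ŷ) = 9700² · 10.907081 = 1.0262473 × 10^9.
SE(Ŷ) = √(1.0262473 × 10^9) = 32035.1.

32035.1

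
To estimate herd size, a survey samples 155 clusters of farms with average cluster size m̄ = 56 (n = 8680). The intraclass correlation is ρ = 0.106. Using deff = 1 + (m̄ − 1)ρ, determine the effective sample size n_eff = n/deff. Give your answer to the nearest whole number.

1271

deff = 1 + (56 − 1)·0.106 = 1 + 5.83 = 6.83.
n_eff = 8680 / 6.83 = 1271.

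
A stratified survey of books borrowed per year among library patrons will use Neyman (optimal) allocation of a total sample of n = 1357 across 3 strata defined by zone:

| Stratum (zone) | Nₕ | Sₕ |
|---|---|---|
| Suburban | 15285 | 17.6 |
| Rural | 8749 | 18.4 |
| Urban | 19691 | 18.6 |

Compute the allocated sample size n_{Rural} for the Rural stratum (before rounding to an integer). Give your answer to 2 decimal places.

274.35

Neyman allocation: nₕ = n·NₕSₕ / Σⱼ NⱼSⱼ.
Σ NⱼSⱼ = 15285·17.6 + 8749·18.4 + 19691·18.6 = 796250.2.
n_{Rural} = 1357·8749·18.4 / 796250.2 = 274.35.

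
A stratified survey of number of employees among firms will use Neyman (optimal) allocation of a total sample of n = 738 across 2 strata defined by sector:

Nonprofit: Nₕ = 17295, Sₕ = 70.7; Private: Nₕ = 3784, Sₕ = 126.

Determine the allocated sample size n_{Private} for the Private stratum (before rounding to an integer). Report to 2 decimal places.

207.04

Neyman allocation: nₕ = n·NₕSₕ / Σⱼ NⱼSⱼ.
Σ NⱼSⱼ = 17295·70.7 + 3784·126 = 1.6995405 × 10^6.
n_{Private} = 738·3784·126 / (1.6995405 × 10^6) = 207.04.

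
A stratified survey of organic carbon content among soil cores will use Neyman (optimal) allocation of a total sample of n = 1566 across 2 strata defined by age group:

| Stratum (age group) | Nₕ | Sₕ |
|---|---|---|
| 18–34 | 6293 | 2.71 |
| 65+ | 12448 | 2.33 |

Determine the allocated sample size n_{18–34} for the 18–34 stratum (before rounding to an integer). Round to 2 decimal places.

579.85

Neyman allocation: nₕ = n·NₕSₕ / Σⱼ NⱼSⱼ.
Σ NⱼSⱼ = 6293·2.71 + 12448·2.33 = 46057.87.
n_{18–34} = 1566·6293·2.71 / 46057.87 = 579.85.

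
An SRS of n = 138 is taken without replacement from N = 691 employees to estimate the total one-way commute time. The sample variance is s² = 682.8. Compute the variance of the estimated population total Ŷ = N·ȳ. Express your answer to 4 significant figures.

Var(Ŷ) = N²·Var(ȳ) = N²·(1 − n/N)·s²/n.
f = 138/691 = 0.19971056; Var(ȳ) = 0.80028944·682.8/138 = 3.9596929.
Var(Ŷ) = 691² · 3.9596929 = 1.8906781 × 10^6.

1.891 × 10^6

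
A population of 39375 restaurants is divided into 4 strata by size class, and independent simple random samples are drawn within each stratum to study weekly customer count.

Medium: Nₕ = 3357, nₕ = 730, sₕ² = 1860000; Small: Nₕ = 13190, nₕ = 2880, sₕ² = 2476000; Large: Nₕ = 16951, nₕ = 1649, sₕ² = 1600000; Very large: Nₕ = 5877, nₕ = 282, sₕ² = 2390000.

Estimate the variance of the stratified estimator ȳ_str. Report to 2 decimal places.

Var(ȳ_str) = Σₕ Wₕ²(1 − fₕ)sₕ²/nₕ with Wₕ = Nₕ/N, N = 39375.
Medium: Wₕ = 0.08525714; term = 0.08525714²·(1 − 0.21745606)·1860000/730 = 14.493069.
Small: Wₕ = 0.33498413; term = 0.33498413²·(1 − 0.21834723)·2476000/2880 = 75.408531.
Large: Wₕ = 0.43050159; term = 0.43050159²·(1 − 0.09728040)·1600000/1649 = 162.33109.
Very large: Wₕ = 0.14925714; term = 0.14925714²·(1 − 0.04798367)·2390000/282 = 179.74774.
Sum = 431.98043.

431.98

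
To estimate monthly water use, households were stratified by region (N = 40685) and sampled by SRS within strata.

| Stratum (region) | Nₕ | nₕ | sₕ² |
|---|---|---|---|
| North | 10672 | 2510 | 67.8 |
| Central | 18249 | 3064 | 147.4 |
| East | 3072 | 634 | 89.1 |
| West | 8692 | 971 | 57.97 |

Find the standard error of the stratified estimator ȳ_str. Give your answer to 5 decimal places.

0.11194

Var(ȳ_str) = Σₕ Wₕ²(1 − fₕ)sₕ²/nₕ with Wₕ = Nₕ/N, N = 40685.
North: Wₕ = 0.26230798; term = 0.26230798²·(1 − 0.23519490)·67.8/2510 = 0.0014214439.
Central: Wₕ = 0.44854369; term = 0.44854369²·(1 − 0.16789961)·147.4/3064 = 0.0080536722.
East: Wₕ = 0.07550694; term = 0.07550694²·(1 − 0.20638021)·89.1/634 = 6.3587934 × 10^-4.
West: Wₕ = 0.21364139; term = 0.21364139²·(1 − 0.11171192)·57.97/971 = 0.0024205201.
Sum = 0.012531516.
SE = √(0.012531516) = 0.11194.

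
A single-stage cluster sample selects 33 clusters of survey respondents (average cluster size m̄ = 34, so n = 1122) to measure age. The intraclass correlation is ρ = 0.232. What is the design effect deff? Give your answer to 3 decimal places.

8.656

deff = 1 + (34 − 1)·0.232 = 1 + 7.656 = 8.656.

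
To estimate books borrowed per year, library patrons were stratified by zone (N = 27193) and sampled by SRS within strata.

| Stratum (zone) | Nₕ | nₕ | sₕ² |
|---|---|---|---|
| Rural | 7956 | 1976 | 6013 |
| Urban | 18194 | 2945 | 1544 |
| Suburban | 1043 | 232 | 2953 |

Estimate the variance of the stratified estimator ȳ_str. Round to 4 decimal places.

0.4071

Var(ȳ_str) = Σₕ Wₕ²(1 − fₕ)sₕ²/nₕ with Wₕ = Nₕ/N, N = 27193.
Rural: Wₕ = 0.29257530; term = 0.29257530²·(1 − 0.24836601)·6013/1976 = 0.19578796.
Urban: Wₕ = 0.66906925; term = 0.66906925²·(1 − 0.16186655)·1544/2945 = 0.19670586.
Suburban: Wₕ = 0.03835546; term = 0.03835546²·(1 − 0.22243528)·2953/232 = 0.014560168.
Sum = 0.40705399.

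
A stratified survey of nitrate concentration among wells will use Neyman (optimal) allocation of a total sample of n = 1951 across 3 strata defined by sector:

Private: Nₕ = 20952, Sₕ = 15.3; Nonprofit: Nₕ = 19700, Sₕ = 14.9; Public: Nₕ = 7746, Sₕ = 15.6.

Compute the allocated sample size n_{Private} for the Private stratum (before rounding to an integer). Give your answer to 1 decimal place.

851.0

Neyman allocation: nₕ = n·NₕSₕ / Σⱼ NⱼSⱼ.
Σ NⱼSⱼ = 20952·15.3 + 19700·14.9 + 7746·15.6 = 734933.2.
n_{Private} = 1951·20952·15.3 / 734933.2 = 851.0.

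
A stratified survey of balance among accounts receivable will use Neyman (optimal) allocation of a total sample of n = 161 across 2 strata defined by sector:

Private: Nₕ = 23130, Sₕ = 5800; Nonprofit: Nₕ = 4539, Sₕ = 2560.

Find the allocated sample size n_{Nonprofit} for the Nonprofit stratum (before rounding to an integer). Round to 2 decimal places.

12.83

Neyman allocation: nₕ = n·NₕSₕ / Σⱼ NⱼSⱼ.
Σ NⱼSⱼ = 23130·5800 + 4539·2560 = 1.4577384 × 10^8.
n_{Nonprofit} = 161·4539·2560 / (1.4577384 × 10^8) = 12.83.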